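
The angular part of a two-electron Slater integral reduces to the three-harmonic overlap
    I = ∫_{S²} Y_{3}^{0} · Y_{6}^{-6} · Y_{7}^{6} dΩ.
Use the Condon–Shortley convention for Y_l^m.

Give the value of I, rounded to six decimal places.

-0.204043

m-sum 0 ✓  L=16 even ✓  3≤7≤9 ✓
Π(2lᵢ+1) = 7×13×15 = 1365
triangle coeff Δ(3,6,7) = 1/2042040
Σ_t [0,2]: t=0:+1/207360 t=1:−1/57600 t=2:+1/207360 = -1/129600
(3j)²=168/12155 [(3 6 7; 0 0 0)], sign=+1
Σ_t [0,0]: t=0:+1/43545600 = 1/43545600
(3j)²=33/1190 [(3 6 7; 0 -6 6)], sign=-1
⇒ 4πI² = 756/1445
I = (-1)√(756/1445/(4π)) = -0.20404316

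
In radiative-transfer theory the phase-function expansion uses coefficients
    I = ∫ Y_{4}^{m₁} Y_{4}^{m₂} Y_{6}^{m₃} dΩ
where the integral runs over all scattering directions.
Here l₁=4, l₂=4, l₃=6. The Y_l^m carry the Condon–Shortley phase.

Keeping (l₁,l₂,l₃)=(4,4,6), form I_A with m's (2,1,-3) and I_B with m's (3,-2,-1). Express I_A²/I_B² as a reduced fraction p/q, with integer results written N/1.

70/169

Shared (l₁,l₂,l₃)=(4,4,6): N and (l;000)² cancel in I_A²/I_B².
A: Δ = 2!·6!·6!/15! = 1/1261260; Racah Σ t=0..2: t=0:+1/11520 t=1:−1/5760 t=2:+1/51840 = -7/103680; ⇒ 3j(4 4 6; 2 1 -3)² = 7/858, sgn +1
B: Δ = 2!·6!·6!/15! = 1/1261260; Racah Σ t=0..1: t=0:+1/11520 t=1:−1/86400 = 13/172800; ⇒ 3j(4 4 6; 3 -2 -1)² = 13/660, sgn -1
I_A²/I_B² = (7/858)/(13/660) = 70/169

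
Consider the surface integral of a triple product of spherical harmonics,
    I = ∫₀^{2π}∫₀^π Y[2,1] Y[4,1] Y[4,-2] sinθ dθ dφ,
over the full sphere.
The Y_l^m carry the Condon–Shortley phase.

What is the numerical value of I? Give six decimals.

Rules hold: Σm=0, L=10 even, 2≤4≤6.
N = 5·9·9 = 405
Δ = 2!·2!·6!/11! = 1/13860
Racah Σ t=0..2: t=0:+1/192 t=1:−1/36 t=2:+1/192 = -5/288
⇒ 3j(2 4 4; 0 0 0)² = 20/693, sgn -1
Racah Σ t=0..1: t=0:+1/240 t=1:−1/96 = -1/160
⇒ 3j(2 4 4; 1 1 -2)² = 27/1540, sgn -1
4πI² = N·(3j₀)²·(3jₘ)² = 1215/5929
I = +1·√(0.204925/4π) = 0.12770047

0.127700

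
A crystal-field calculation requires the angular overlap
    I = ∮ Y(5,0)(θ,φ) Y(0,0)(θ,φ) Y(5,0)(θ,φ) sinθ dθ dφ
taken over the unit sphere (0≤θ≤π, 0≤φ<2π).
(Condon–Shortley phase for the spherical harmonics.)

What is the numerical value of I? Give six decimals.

Rules hold: Σm=0, L=10 even, 5≤5≤5.
N = 11·1·11 = 121
Δ = 0!·10!·0!/11! = 1/11
Racah Σ t=0..0: t=0:+1/14400 = 1/14400
⇒ 3j(5 0 5; 0 0 0)² = 1/11, sgn -1
(m-triple is (0,0,0) — same symbol as above.)
4πI² = N·(3j₀)²·(3jₘ)² = 1/1
I = +1·√(1/4π) = 0.28209479

0.282095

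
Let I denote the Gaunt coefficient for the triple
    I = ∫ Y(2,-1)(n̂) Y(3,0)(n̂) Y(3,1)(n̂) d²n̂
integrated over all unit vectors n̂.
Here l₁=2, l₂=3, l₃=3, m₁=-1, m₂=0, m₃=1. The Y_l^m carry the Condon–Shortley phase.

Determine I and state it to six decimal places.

-0.059471

Rules hold: Σm=0, L=8 even, 1≤3≤5.
N = 5·7·7 = 245
Δ = 2!·2!·4!/9! = 1/3780
Racah Σ t=0..2: t=0:+1/24 t=1:−1/4 t=2:+1/24 = -1/6
⇒ 3j(2 3 3; 0 0 0)² = 4/105, sgn +1
Racah Σ t=1..2: t=1:−1/8 t=2:+1/12 = -1/24
⇒ 3j(2 3 3; -1 0 1)² = 1/210, sgn -1
4πI² = N·(3j₀)²·(3jₘ)² = 2/45
I = -1·√(0.0444444/4π) = -0.05947080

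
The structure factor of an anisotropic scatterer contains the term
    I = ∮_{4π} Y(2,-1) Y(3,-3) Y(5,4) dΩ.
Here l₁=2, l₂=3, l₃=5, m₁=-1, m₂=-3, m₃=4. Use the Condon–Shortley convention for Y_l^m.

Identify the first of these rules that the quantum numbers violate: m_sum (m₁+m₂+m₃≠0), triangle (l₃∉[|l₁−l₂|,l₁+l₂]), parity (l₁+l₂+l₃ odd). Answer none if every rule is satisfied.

none

m₁+m₂+m₃ = -1 − 3 + 4 = 0  ✓
triangle: |2−3|=1 ≤ l₃=5 ≤ 2+3=5  ✓
parity: l₁+l₂+l₃ = 10 is even  ✓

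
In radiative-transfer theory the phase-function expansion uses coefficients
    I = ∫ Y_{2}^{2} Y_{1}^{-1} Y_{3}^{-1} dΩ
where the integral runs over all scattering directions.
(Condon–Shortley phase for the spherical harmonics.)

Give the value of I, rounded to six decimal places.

m-sum 0 ✓  L=6 even ✓  1≤3≤3 ✓
Π(2lᵢ+1) = 5×3×7 = 105
triangle coeff Δ(2,1,3) = 1/105
Σ_t [0,0]: t=0:+1/4 = 1/4
(3j)²=3/35 [(2 1 3; 0 0 0)], sign=-1
Σ_t [0,0]: t=0:+1/48 = 1/48
(3j)²=1/105 [(2 1 3; 2 -1 -1)], sign=+1
⇒ 4πI² = 3/35
I = (-1)√(3/35/(4π)) = -0.08258890

-0.082589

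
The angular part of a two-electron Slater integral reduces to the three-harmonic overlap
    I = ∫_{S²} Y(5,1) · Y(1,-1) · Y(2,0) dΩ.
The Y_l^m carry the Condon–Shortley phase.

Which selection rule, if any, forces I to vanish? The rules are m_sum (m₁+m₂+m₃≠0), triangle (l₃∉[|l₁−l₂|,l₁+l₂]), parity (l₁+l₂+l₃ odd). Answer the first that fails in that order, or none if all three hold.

azimuthal sum: 1 − 1 + 0 = 0  ✓
4 ≤ 2 ≤ 6 (triangle on l)  ✗
L = 5 + 1 + 2 = 8 (even)

triangle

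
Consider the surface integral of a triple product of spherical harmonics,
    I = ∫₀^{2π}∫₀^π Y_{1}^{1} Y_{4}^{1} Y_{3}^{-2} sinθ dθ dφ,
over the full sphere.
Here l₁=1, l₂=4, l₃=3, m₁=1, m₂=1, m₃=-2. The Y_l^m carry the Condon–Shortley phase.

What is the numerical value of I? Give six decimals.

-0.106622

m-sum 0 ✓  L=8 even ✓  3≤3≤5 ✓
Π(2lᵢ+1) = 3×9×7 = 189
triangle coeff Δ(1,4,3) = 1/252
Σ_t [1,1]: t=1:−1/36 = -1/36
(3j)²=4/63 [(1 4 3; 0 0 0)], sign=+1
Σ_t [0,0]: t=0:+1/240 = 1/240
(3j)²=1/84 [(1 4 3; 1 1 -2)], sign=-1
⇒ 4πI² = 1/7
I = (-1)√(1/7/(4π)) = -0.10662181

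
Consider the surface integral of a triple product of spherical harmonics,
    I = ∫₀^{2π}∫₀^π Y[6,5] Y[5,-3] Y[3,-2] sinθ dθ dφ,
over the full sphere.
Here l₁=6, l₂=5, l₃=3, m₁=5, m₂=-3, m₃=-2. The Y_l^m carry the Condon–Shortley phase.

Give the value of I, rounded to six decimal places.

Rules hold: Σm=0, L=14 even, 1≤3≤11.
N = 13·11·7 = 1001
Δ = 8!·4!·2!/15! = 1/675675
Racah Σ t=3..5: t=3:−1/8640 t=4:+1/2304 t=5:−1/8640 = 7/34560
⇒ 3j(6 5 3; 0 0 0)² = 7/429, sgn -1
Racah Σ t=0..1: t=0:+1/483840 t=1:−1/120960 = -1/161280
⇒ 3j(6 5 3; 5 -3 -2)² = 2/91, sgn +1
4πI² = N·(3j₀)²·(3jₘ)² = 14/39
I = -1·√(0.358974/4π) = -0.16901560

-0.169016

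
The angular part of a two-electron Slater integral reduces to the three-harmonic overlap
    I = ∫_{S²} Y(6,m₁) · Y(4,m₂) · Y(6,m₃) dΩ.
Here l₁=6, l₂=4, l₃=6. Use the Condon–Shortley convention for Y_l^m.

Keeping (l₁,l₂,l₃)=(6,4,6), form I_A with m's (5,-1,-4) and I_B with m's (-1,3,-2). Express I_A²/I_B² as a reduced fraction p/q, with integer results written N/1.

495/343

Same 6,4,6: normalisation and zero-m 3j drop out of the ratio.
A: Δ: 4! 8! 4! / 17! → 1/15315300; sum: t=0:+1/725760 t=1:−1/967680 = 1/2903040; 3j²(6 4 6; 5 -1 -4) = Δ·Π!·Σ² = 5/3094  (sign +1)
B: Δ: 4! 8! 4! / 17! → 1/15315300; sum: t=3:−1/82944 t=4:+1/103680 = -1/414720; 3j²(6 4 6; -1 3 -2) = Δ·Π!·Σ² = 49/43758  (sign -1)
I_A²/I_B² = (5/3094)/(49/43758) = 495/343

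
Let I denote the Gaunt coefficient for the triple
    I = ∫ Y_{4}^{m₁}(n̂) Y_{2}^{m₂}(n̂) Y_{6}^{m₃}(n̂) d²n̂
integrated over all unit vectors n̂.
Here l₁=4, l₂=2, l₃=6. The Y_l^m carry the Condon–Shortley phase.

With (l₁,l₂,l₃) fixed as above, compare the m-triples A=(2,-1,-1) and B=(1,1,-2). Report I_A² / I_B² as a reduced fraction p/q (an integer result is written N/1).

l's match ⇒ only the (l;m) 3-j factors differ between A and B.
A: triangle coeff Δ(4,2,6) = 1/6435; Σ_t [0,0]: t=0:+1/8640 = 1/8640; (3j)²=14/1287 [(4 2 6; 2 -1 -1)], sign=-1
B: triangle coeff Δ(4,2,6) = 1/6435; Σ_t [0,0]: t=0:+1/4320 = 1/4320; (3j)²=224/6435 [(4 2 6; 1 1 -2)], sign=+1
I_A²/I_B² = (14/1287)/(224/6435) = 5/16

5/16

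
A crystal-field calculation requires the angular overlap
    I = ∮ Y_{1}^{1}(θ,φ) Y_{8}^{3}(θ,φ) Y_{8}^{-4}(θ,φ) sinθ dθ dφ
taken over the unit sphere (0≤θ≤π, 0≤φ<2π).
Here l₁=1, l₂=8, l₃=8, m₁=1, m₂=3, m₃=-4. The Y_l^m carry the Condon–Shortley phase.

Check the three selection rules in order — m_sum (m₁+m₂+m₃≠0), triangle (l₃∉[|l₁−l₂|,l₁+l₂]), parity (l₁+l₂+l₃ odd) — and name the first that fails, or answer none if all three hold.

azimuthal sum: 1 + 3 − 4 = 0  ✓
7 ≤ 8 ≤ 9 (triangle on l)  ✓
L = 1 + 8 + 8 = 17 (odd)  ✗

parity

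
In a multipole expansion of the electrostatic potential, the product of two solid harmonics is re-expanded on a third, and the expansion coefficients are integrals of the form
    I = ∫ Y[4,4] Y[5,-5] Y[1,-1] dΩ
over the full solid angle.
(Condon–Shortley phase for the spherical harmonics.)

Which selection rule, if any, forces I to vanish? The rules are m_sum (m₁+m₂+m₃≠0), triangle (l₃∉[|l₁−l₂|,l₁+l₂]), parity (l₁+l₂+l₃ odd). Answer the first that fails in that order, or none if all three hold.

m_sum

azimuthal sum: 4 − 5 − 1 = -2  ✗
1 ≤ 1 ≤ 9 (triangle on l)
L = 4 + 5 + 1 = 10 (even)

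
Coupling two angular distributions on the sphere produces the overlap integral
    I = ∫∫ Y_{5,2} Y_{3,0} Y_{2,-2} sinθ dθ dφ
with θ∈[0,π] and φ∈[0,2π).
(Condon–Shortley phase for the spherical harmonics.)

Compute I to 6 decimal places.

Checks pass: Σm=0; 10 even; l₃=2∈[2,8].
(2·5+1)(2·3+1)(2·2+1) = 385
Δ: 6! 4! 0! / 11! → 1/2310
sum: t=3:−1/144 = -1/144
3j²(5 3 2; 0 0 0) = Δ·Π!·Σ² = 10/231  (sign -1)
sum: t=3:−1/864 = -1/864
3j²(5 3 2; 2 0 -2) = Δ·Π!·Σ² = 1/66  (sign -1)
combine: 4πI² = 385·10/231·1/66 = 25/99
take √, sign +1: I = 0.14175797

0.141758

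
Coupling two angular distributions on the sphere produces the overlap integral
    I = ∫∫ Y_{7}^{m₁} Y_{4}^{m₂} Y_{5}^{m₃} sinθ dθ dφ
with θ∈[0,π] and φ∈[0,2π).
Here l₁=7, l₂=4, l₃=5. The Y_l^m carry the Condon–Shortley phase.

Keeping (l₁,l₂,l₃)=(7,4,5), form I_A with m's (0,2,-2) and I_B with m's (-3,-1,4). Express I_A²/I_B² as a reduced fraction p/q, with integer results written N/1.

Same 7,4,5: normalisation and zero-m 3j drop out of the ratio.
A: Δ: 6! 8! 2! / 17! → 1/6126120; sum: t=4:+1/69120 t=5:−1/172800 t=6:+1/7257600 = 1/113400; 3j²(7 4 5; 0 2 -2) = Δ·Π!·Σ² = 512/36465  (sign -1)
B: Δ: 6! 8! 2! / 17! → 1/6126120; sum: t=2:+1/1935360 t=3:−1/362880 = -13/5806080; 3j²(7 4 5; -3 -1 4) = Δ·Π!·Σ² = 195/10472  (sign +1)
I_A²/I_B² = (512/36465)/(195/10472) = 28672/38025

28672/38025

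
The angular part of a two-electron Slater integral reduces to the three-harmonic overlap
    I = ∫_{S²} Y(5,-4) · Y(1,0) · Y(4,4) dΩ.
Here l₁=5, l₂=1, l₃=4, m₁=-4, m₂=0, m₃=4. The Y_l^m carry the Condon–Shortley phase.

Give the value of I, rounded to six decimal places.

0.147319

Checks pass: Σm=0; 10 even; l₃=4∈[4,6].
(2·5+1)(2·1+1)(2·4+1) = 297
Δ: 2! 8! 0! / 11! → 1/495
sum: t=1:−1/576 = -1/576
3j²(5 1 4; 0 0 0) = Δ·Π!·Σ² = 5/99  (sign -1)
sum: t=1:−1/40320 = -1/40320
3j²(5 1 4; -4 0 4) = Δ·Π!·Σ² = 1/55  (sign -1)
combine: 4πI² = 297·5/99·1/55 = 3/11
take √, sign +1: I = 0.14731920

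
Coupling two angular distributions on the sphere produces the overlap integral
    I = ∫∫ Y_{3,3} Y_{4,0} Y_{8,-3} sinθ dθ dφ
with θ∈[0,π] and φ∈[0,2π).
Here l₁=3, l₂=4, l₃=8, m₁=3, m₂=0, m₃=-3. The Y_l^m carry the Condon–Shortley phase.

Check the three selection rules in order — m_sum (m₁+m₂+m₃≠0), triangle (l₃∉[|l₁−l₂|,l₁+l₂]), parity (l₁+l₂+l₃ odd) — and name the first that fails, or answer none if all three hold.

triangle

Σmᵢ = 0  ✓
l₃∈[|l₁−l₂|,l₁+l₂]=[1,7], have l₃=8  ✗
Σlᵢ = 15 ⇒ odd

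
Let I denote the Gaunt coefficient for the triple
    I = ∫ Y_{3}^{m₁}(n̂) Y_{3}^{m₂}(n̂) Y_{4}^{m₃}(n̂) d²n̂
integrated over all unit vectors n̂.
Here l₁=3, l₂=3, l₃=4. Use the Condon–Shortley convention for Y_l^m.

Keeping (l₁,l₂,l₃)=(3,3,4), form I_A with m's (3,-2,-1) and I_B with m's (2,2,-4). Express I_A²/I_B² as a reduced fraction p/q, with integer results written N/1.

Same 3,3,4: normalisation and zero-m 3j drop out of the ratio.
A: Δ: 2! 4! 4! / 11! → 1/34650; sum: t=0:+1/288 = 1/288; 3j²(3 3 4; 3 -2 -1) = Δ·Π!·Σ² = 5/231  (sign -1)
B: Δ: 2! 4! 4! / 11! → 1/34650; sum: t=1:−1/576 = -1/576; 3j²(3 3 4; 2 2 -4) = Δ·Π!·Σ² = 5/99  (sign -1)
I_A²/I_B² = (5/231)/(5/99) = 3/7

3/7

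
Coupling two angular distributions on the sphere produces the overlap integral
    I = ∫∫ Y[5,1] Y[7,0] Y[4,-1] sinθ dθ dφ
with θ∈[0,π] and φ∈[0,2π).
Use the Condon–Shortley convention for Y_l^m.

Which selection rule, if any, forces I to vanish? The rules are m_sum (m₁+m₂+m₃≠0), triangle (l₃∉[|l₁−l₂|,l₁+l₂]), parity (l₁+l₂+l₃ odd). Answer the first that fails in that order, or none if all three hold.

none

m₁+m₂+m₃ = 1 + 0 − 1 = 0  ✓
triangle: |5−7|=2 ≤ l₃=4 ≤ 5+7=12  ✓
parity: l₁+l₂+l₃ = 16 is even  ✓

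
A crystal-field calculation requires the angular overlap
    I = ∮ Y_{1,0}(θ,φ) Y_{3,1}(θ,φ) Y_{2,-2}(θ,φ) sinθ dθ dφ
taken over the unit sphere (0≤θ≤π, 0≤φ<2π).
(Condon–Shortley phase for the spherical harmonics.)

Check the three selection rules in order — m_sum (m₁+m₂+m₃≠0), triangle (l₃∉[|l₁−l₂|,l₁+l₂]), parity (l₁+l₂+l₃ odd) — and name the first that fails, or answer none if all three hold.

m_sum

Σmᵢ = -1  ✗
l₃∈[|l₁−l₂|,l₁+l₂]=[2,4], have l₃=2
Σlᵢ = 6 ⇒ even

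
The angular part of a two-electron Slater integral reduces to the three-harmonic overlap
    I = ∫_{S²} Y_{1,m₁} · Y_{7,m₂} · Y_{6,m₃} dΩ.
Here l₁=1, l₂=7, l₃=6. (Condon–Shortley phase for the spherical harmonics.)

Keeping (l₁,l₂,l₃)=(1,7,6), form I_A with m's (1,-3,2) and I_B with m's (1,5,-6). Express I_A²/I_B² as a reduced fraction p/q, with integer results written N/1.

Shared (l₁,l₂,l₃)=(1,7,6): N and (l;000)² cancel in I_A²/I_B².
A: Δ = 2!·0!·12!/15! = 1/1365; Racah Σ t=0..0: t=0:+1/1935360 = 1/1935360; ⇒ 3j(1 7 6; 1 -3 2)² = 3/91, sgn +1
B: Δ = 2!·0!·12!/15! = 1/1365; Racah Σ t=0..0: t=0:+1/958003200 = 1/958003200; ⇒ 3j(1 7 6; 1 5 -6)² = 1/1365, sgn +1
I_A²/I_B² = (3/91)/(1/1365) = 45/1

45/1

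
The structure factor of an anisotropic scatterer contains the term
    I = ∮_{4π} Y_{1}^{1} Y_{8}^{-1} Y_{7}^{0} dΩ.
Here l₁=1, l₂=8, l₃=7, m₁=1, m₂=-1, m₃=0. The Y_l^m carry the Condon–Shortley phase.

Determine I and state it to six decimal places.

-0.183585

Checks pass: Σm=0; 16 even; l₃=7∈[7,9].
(2·1+1)(2·8+1)(2·7+1) = 765
Δ: 2! 0! 14! / 17! → 1/2040
sum: t=1:−1/25401600 = -1/25401600
3j²(1 8 7; 0 0 0) = Δ·Π!·Σ² = 8/255  (sign +1)
sum: t=0:+1/50803200 = 1/50803200
3j²(1 8 7; 1 -1 0) = Δ·Π!·Σ² = 3/170  (sign -1)
combine: 4πI² = 765·8/255·3/170 = 36/85
take √, sign -1: I = -0.18358486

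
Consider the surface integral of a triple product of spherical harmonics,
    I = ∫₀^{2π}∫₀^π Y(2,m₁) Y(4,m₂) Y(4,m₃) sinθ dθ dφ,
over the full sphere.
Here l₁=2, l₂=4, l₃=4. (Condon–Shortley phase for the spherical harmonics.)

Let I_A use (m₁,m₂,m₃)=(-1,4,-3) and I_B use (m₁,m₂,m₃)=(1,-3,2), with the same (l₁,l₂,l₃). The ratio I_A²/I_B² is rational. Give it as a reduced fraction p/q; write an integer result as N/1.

Same 2,4,4: normalisation and zero-m 3j drop out of the ratio.
A: Δ: 2! 2! 6! / 11! → 1/13860; sum: t=2:+1/1440 = 1/1440; 3j²(2 4 4; -1 4 -3) = Δ·Π!·Σ² = 7/165  (sign -1)
B: Δ: 2! 2! 6! / 11! → 1/13860; sum: t=0:+1/240 t=1:−1/1440 = 1/288; 3j²(2 4 4; 1 -3 2) = Δ·Π!·Σ² = 5/132  (sign +1)
I_A²/I_B² = (7/165)/(5/132) = 28/25

28/25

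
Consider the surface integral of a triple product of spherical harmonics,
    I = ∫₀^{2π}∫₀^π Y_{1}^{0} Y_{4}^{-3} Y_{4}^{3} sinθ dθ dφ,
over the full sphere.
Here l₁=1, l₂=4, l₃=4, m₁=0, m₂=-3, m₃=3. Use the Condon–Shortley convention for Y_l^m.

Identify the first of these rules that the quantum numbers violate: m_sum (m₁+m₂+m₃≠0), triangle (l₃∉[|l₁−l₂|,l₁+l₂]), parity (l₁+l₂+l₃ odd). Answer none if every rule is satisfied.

parity

m₁+m₂+m₃ = 0 − 3 + 3 = 0  ✓
triangle: |1−4|=3 ≤ l₃=4 ≤ 1+4=5  ✓
parity: l₁+l₂+l₃ = 9 is odd  ✗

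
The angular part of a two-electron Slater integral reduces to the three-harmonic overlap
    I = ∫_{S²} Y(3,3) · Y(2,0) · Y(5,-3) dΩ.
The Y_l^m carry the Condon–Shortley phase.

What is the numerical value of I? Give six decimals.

m-sum 0 ✓  L=10 even ✓  1≤5≤5 ✓
Π(2lᵢ+1) = 7×5×11 = 385
triangle coeff Δ(3,2,5) = 1/2310
Σ_t [0,0]: t=0:+1/144 = 1/144
(3j)²=10/231 [(3 2 5; 0 0 0)], sign=-1
Σ_t [0,0]: t=0:+1/2880 = 1/2880
(3j)²=2/165 [(3 2 5; 3 0 -3)], sign=+1
⇒ 4πI² = 20/99
I = (-1)√(20/99/(4π)) = -0.12679218

-0.126792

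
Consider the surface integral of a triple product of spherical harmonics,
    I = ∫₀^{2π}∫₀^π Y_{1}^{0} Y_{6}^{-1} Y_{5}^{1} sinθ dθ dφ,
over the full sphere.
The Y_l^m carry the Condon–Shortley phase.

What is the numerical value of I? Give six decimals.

Rules hold: Σm=0, L=12 even, 5≤5≤7.
N = 3·13·11 = 429
Δ = 2!·0!·10!/13! = 1/858
Racah Σ t=1..1: t=1:−1/14400 = -1/14400
⇒ 3j(1 6 5; 0 0 0)² = 6/143, sgn +1
Racah Σ t=1..1: t=1:−1/17280 = -1/17280
⇒ 3j(1 6 5; 0 -1 1)² = 35/858, sgn -1
4πI² = N·(3j₀)²·(3jₘ)² = 105/143
I = -1·√(0.734266/4π) = -0.24172507

-0.241725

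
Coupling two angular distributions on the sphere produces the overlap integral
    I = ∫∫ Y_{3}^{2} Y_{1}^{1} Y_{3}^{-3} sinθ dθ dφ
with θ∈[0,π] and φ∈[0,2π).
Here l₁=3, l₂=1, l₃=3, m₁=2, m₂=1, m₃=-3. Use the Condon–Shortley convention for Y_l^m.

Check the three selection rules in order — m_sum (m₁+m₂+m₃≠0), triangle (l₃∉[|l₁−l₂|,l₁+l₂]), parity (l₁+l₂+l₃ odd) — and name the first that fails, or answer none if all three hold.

azimuthal sum: 2 + 1 − 3 = 0  ✓
2 ≤ 3 ≤ 4 (triangle on l)  ✓
L = 3 + 1 + 3 = 7 (odd)  ✗

parity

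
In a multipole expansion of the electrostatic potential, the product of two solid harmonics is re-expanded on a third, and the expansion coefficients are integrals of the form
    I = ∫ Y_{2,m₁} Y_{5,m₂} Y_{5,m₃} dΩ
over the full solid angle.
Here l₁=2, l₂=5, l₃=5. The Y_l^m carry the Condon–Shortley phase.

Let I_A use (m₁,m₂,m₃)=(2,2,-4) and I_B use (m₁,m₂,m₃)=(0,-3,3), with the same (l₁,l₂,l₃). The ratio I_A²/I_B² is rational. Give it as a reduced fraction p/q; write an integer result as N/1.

72/1

Same 2,5,5: normalisation and zero-m 3j drop out of the ratio.
A: Δ: 2! 2! 8! / 13! → 1/38610; sum: t=0:+1/20160 = 1/20160; 3j²(2 5 5; 2 2 -4) = Δ·Π!·Σ² = 12/715  (sign -1)
B: Δ: 2! 2! 8! / 13! → 1/38610; sum: t=0:+1/5760 t=1:−1/5040 t=2:+1/161280 = -1/53760; 3j²(2 5 5; 0 -3 3) = Δ·Π!·Σ² = 1/4290  (sign -1)
I_A²/I_B² = (12/715)/(1/4290) = 72/1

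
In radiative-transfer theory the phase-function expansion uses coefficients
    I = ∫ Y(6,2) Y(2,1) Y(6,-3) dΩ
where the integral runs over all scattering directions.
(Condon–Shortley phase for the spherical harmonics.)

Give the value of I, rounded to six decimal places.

Checks pass: Σm=0; 14 even; l₃=6∈[4,8].
(2·6+1)(2·2+1)(2·6+1) = 845
Δ: 2! 10! 2! / 15! → 1/90090
sum: t=0:+1/69120 t=1:−1/14400 t=2:+1/69120 = -7/172800
3j²(6 2 6; 0 0 0) = Δ·Π!·Σ² = 14/715  (sign -1)
sum: t=1:−1/60480 t=2:+1/161280 = -1/96768
3j²(6 2 6; 2 1 -3) = Δ·Π!·Σ² = 15/1001  (sign +1)
combine: 4πI² = 845·14/715·15/1001 = 30/121
take √, sign -1: I = -0.14046335

-0.140463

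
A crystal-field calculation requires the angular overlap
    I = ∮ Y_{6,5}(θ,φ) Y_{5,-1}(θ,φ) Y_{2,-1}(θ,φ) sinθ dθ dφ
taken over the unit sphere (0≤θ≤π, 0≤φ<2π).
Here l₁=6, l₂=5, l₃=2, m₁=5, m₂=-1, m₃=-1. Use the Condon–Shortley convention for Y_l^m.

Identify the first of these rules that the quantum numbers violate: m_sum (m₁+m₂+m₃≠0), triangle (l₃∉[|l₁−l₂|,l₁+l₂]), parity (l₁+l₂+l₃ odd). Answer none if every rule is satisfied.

m_sum

Σmᵢ = 3  ✗
l₃∈[|l₁−l₂|,l₁+l₂]=[1,11], have l₃=2
Σlᵢ = 13 ⇒ odd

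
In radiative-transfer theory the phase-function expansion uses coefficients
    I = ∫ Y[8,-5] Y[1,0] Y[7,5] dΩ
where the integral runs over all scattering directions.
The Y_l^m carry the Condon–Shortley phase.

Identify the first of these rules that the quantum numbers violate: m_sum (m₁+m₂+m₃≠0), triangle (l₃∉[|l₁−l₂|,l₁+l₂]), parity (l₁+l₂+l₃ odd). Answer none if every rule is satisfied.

m₁+m₂+m₃ = -5 + 0 + 5 = 0  ✓
triangle: |8−1|=7 ≤ l₃=7 ≤ 8+1=9  ✓
parity: l₁+l₂+l₃ = 16 is even  ✓

none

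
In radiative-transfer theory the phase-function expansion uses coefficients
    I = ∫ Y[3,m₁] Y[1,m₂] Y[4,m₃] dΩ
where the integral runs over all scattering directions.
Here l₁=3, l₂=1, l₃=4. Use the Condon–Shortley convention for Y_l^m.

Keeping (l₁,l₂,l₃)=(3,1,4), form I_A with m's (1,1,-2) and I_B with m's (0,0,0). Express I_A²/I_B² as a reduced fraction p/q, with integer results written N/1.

l's match ⇒ only the (l;m) 3-j factors differ between A and B.
A: triangle coeff Δ(3,1,4) = 1/252; Σ_t [0,0]: t=0:+1/96 = 1/96; (3j)²=5/84 [(3 1 4; 1 1 -2)], sign=+1
B: triangle coeff Δ(3,1,4) = 1/252; Σ_t [0,0]: t=0:+1/36 = 1/36; (3j)²=4/63 [(3 1 4; 0 0 0)], sign=+1
I_A²/I_B² = (5/84)/(4/63) = 15/16

15/16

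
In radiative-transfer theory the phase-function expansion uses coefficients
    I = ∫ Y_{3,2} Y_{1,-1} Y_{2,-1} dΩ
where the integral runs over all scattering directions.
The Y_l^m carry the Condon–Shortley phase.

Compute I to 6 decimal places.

0.261169

m-sum 0 ✓  L=6 even ✓  2≤2≤4 ✓
Π(2lᵢ+1) = 7×3×5 = 105
triangle coeff Δ(3,1,2) = 1/105
Σ_t [1,1]: t=1:−1/4 = -1/4
(3j)²=3/35 [(3 1 2; 0 0 0)], sign=-1
Σ_t [0,0]: t=0:+1/12 = 1/12
(3j)²=2/21 [(3 1 2; 2 -1 -1)], sign=-1
⇒ 4πI² = 6/7
I = (+1)√(6/7/(4π)) = 0.26116903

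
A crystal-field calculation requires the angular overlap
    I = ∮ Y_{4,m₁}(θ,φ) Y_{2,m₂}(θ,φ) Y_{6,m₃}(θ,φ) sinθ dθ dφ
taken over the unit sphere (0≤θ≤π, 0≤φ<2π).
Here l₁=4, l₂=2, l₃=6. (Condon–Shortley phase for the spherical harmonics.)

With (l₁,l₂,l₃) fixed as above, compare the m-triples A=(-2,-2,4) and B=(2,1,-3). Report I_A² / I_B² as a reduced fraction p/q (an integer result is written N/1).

l's match ⇒ only the (l;m) 3-j factors differ between A and B.
A: triangle coeff Δ(4,2,6) = 1/6435; Σ_t [0,0]: t=0:+1/34560 = 1/34560; (3j)²=14/429 [(4 2 6; -2 -2 4)], sign=+1
B: triangle coeff Δ(4,2,6) = 1/6435; Σ_t [0,0]: t=0:+1/8640 = 1/8640; (3j)²=28/715 [(4 2 6; 2 1 -3)], sign=-1
I_A²/I_B² = (14/429)/(28/715) = 5/6

5/6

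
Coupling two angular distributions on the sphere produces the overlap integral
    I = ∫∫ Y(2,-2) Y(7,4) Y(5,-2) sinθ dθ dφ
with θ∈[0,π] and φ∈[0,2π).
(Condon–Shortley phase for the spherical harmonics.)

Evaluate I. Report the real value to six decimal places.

Checks pass: Σm=0; 14 even; l₃=5∈[5,9].
(2·2+1)(2·7+1)(2·5+1) = 825
Δ: 4! 0! 10! / 15! → 1/15015
sum: t=2:+1/57600 = 1/57600
3j²(2 7 5; 0 0 0) = Δ·Π!·Σ² = 21/715  (sign -1)
sum: t=4:+1/725760 = 1/725760
3j²(2 7 5; -2 4 -2) = Δ·Π!·Σ² = 2/91  (sign -1)
combine: 4πI² = 825·21/715·2/91 = 90/169
take √, sign +1: I = 0.20586047

0.205860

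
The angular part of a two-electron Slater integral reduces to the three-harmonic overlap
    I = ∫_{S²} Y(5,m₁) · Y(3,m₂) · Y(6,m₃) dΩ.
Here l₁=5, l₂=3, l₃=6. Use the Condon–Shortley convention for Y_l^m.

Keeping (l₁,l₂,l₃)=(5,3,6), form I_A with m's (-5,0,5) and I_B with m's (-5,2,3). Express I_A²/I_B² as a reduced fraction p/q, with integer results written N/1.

11/2

Shared (l₁,l₂,l₃)=(5,3,6): N and (l;000)² cancel in I_A²/I_B².
A: Δ = 2!·8!·4!/15! = 1/675675; Racah Σ t=2..2: t=2:+1/483840 = 1/483840; ⇒ 3j(5 3 6; -5 0 5)² = 3/91, sgn -1
B: Δ = 2!·8!·4!/15! = 1/675675; Racah Σ t=2..2: t=2:+1/483840 = 1/483840; ⇒ 3j(5 3 6; -5 2 3)² = 6/1001, sgn -1
I_A²/I_B² = (3/91)/(6/1001) = 11/2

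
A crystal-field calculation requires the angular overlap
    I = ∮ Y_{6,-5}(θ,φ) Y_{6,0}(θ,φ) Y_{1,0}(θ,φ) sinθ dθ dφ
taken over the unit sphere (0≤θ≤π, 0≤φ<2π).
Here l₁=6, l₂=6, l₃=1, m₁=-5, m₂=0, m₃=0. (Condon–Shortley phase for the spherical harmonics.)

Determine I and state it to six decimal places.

-5 + 0 + 0 = -5 ≠ 0: azimuthal integral kills it; I = 0

0.000000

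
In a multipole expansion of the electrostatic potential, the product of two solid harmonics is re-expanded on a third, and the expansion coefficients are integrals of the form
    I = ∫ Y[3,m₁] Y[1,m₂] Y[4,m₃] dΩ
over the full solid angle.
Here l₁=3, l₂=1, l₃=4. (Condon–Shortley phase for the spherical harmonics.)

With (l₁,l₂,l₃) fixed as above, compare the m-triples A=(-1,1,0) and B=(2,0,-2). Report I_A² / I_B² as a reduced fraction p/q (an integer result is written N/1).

Shared (l₁,l₂,l₃)=(3,1,4): N and (l;000)² cancel in I_A²/I_B².
A: Δ = 0!·6!·2!/9! = 1/252; Racah Σ t=0..0: t=0:+1/96 = 1/96; ⇒ 3j(3 1 4; -1 1 0)² = 1/42, sgn +1
B: Δ = 0!·6!·2!/9! = 1/252; Racah Σ t=0..0: t=0:+1/120 = 1/120; ⇒ 3j(3 1 4; 2 0 -2)² = 1/21, sgn +1
I_A²/I_B² = (1/42)/(1/21) = 1/2

1/2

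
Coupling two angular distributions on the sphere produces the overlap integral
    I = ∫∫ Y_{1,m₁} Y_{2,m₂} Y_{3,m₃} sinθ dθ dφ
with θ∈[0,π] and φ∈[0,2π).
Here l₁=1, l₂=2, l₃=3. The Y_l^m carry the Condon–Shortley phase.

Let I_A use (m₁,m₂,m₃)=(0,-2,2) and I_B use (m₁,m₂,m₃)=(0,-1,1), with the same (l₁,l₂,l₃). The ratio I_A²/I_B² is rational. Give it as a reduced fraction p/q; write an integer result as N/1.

5/8

l's match ⇒ only the (l;m) 3-j factors differ between A and B.
A: triangle coeff Δ(1,2,3) = 1/105; Σ_t [0,0]: t=0:+1/24 = 1/24; (3j)²=1/21 [(1 2 3; 0 -2 2)], sign=-1
B: triangle coeff Δ(1,2,3) = 1/105; Σ_t [0,0]: t=0:+1/6 = 1/6; (3j)²=8/105 [(1 2 3; 0 -1 1)], sign=+1
I_A²/I_B² = (1/21)/(8/105) = 5/8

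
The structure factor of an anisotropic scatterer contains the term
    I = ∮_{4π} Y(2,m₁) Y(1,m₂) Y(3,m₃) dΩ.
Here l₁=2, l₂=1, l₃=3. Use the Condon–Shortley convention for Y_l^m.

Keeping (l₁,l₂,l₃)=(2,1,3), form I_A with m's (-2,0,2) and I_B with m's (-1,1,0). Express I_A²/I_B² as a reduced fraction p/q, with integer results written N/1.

Shared (l₁,l₂,l₃)=(2,1,3): N and (l;000)² cancel in I_A²/I_B².
A: Δ = 0!·4!·2!/7! = 1/105; Racah Σ t=0..0: t=0:+1/24 = 1/24; ⇒ 3j(2 1 3; -2 0 2)² = 1/21, sgn -1
B: Δ = 0!·4!·2!/7! = 1/105; Racah Σ t=0..0: t=0:+1/12 = 1/12; ⇒ 3j(2 1 3; -1 1 0)² = 1/35, sgn -1
I_A²/I_B² = (1/21)/(1/35) = 5/3

5/3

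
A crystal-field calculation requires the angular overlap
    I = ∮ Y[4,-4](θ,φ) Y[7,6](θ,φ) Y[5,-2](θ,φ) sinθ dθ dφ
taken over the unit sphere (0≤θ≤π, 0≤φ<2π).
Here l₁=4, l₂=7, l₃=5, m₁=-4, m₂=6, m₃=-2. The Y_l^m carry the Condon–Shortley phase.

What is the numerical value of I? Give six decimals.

-0.188638

m-sum 0 ✓  L=16 even ✓  3≤5≤11 ✓
Π(2lᵢ+1) = 9×15×11 = 1485
triangle coeff Δ(4,7,5) = 1/6126120
Σ_t [2,4]: t=2:+1/69120 t=3:−1/20736 t=4:+1/69120 = -1/51840
(3j)²=280/21879 [(4 7 5; 0 0 0)], sign=+1
Σ_t [6,6]: t=6:+1/7257600 = 1/7257600
(3j)²=2/85 [(4 7 5; -4 6 -2)], sign=-1
⇒ 4πI² = 1680/3757
I = (-1)√(1680/3757/(4π)) = -0.18863797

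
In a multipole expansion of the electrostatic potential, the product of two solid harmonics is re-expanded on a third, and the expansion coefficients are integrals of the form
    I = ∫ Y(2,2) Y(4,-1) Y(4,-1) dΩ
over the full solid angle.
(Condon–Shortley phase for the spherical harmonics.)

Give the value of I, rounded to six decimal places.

0.200662

Checks pass: Σm=0; 10 even; l₃=4∈[2,6].
(2·2+1)(2·4+1)(2·4+1) = 405
Δ: 2! 2! 6! / 11! → 1/13860
sum: t=0:+1/192 t=1:−1/36 t=2:+1/192 = -5/288
3j²(2 4 4; 0 0 0) = Δ·Π!·Σ² = 20/693  (sign -1)
sum: t=0:+1/144 = 1/144
3j²(2 4 4; 2 -1 -1) = Δ·Π!·Σ² = 10/231  (sign -1)
combine: 4πI² = 405·20/693·10/231 = 3000/5929
take √, sign +1: I = 0.20066192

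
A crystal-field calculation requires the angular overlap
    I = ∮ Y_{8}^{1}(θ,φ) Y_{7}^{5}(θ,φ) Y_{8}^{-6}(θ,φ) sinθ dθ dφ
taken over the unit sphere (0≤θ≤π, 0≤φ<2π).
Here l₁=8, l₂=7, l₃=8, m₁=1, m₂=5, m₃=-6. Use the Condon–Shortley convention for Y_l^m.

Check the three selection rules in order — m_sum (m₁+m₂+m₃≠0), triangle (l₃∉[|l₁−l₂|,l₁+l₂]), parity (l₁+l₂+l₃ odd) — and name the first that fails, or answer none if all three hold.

azimuthal sum: 1 + 5 − 6 = 0  ✓
1 ≤ 8 ≤ 15 (triangle on l)  ✓
L = 8 + 7 + 8 = 23 (odd)  ✗

parity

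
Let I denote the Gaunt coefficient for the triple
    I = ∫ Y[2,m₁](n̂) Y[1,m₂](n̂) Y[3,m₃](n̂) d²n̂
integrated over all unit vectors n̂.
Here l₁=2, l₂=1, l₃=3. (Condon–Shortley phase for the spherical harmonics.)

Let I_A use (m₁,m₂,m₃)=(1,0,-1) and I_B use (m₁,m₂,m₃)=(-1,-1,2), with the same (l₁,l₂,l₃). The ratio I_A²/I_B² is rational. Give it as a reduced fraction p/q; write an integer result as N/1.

4/5

Same 2,1,3: normalisation and zero-m 3j drop out of the ratio.
A: Δ: 0! 4! 2! / 7! → 1/105; sum: t=0:+1/6 = 1/6; 3j²(2 1 3; 1 0 -1) = Δ·Π!·Σ² = 8/105  (sign +1)
B: Δ: 0! 4! 2! / 7! → 1/105; sum: t=0:+1/12 = 1/12; 3j²(2 1 3; -1 -1 2) = Δ·Π!·Σ² = 2/21  (sign -1)
I_A²/I_B² = (8/105)/(2/21) = 4/5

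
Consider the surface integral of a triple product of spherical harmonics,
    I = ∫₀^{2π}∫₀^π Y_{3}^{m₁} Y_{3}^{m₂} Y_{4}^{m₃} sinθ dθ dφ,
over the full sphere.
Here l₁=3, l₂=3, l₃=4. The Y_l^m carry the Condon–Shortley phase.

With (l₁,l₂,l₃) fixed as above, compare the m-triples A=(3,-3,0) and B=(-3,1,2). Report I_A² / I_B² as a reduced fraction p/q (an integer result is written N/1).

Same 3,3,4: normalisation and zero-m 3j drop out of the ratio.
A: Δ: 2! 4! 4! / 11! → 1/34650; sum: t=0:+1/1152 = 1/1152; 3j²(3 3 4; 3 -3 0) = Δ·Π!·Σ² = 1/154  (sign +1)
B: Δ: 2! 4! 4! / 11! → 1/34650; sum: t=2:+1/192 = 1/192; 3j²(3 3 4; -3 1 2) = Δ·Π!·Σ² = 3/77  (sign +1)
I_A²/I_B² = (1/154)/(3/77) = 1/6

1/6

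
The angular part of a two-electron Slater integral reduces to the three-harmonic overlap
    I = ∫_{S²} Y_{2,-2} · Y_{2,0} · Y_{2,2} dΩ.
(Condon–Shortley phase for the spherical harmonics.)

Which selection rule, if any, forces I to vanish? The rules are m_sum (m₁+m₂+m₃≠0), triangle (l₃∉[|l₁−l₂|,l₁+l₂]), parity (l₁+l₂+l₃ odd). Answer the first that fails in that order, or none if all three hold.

none

Σmᵢ = 0  ✓
l₃∈[|l₁−l₂|,l₁+l₂]=[0,4], have l₃=2  ✓
Σlᵢ = 6 ⇒ even  ✓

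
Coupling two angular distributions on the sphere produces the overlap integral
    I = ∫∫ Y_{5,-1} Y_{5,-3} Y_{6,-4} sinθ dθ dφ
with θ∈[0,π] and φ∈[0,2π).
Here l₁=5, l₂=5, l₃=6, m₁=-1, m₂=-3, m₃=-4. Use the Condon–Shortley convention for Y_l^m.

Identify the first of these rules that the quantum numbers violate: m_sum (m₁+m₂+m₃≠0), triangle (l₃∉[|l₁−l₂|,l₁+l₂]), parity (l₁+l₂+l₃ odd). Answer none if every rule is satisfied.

m_sum

m₁+m₂+m₃ = -1 − 3 − 4 = -8  ✗
triangle: |5−5|=0 ≤ l₃=6 ≤ 5+5=10
parity: l₁+l₂+l₃ = 16 is even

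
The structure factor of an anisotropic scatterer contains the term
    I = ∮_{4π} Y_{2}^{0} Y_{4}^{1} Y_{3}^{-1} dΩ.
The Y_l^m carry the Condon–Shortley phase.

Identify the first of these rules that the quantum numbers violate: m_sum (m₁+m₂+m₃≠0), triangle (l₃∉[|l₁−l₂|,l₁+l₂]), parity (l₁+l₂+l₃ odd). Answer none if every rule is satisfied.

parity

Σmᵢ = 0  ✓
l₃∈[|l₁−l₂|,l₁+l₂]=[2,6], have l₃=3  ✓
Σlᵢ = 9 ⇒ odd  ✗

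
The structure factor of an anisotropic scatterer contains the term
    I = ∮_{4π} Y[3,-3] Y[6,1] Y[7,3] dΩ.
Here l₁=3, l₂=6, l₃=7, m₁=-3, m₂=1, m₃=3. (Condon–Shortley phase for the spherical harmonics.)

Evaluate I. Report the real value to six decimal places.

m-sum = -3 + 1 + 3 = 1 ≠ 0 ⇒ I = 0

0.000000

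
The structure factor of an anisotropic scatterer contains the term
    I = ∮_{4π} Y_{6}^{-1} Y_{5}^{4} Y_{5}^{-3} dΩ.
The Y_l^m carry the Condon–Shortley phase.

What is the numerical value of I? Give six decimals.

Checks pass: Σm=0; 16 even; l₃=5∈[1,11].
(2·6+1)(2·5+1)(2·5+1) = 1573
Δ: 6! 6! 4! / 17! → 1/28588560
sum: t=1:−1/345600 t=2:+1/13824 t=3:−1/5184 t=4:+1/13824 t=5:−1/345600 = -7/129600
3j²(6 5 5; 0 0 0) = Δ·Π!·Σ² = 80/7293  (sign +1)
sum: t=5:−1/138240 t=6:+1/518400 = -11/2073600
3j²(6 5 5; -1 4 -3) = Δ·Π!·Σ² = 77/4420  (sign -1)
combine: 4πI² = 1573·80/7293·77/4420 = 3388/11271
take √, sign -1: I = -0.15466268

-0.154663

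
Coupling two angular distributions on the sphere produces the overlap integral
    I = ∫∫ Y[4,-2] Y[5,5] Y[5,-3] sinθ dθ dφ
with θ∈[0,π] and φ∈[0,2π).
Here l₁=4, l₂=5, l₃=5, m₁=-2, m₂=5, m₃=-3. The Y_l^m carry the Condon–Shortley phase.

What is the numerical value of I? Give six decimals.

Rules hold: Σm=0, L=14 even, 1≤5≤9.
N = 9·11·11 = 1089
Δ = 4!·4!·6!/15! = 1/3153150
Racah Σ t=0..4: t=0:+1/69120 t=1:−1/1728 t=2:+1/576 t=3:−1/1728 t=4:+1/69120 = 7/11520
⇒ 3j(4 5 5; 0 0 0)² = 2/143, sgn -1
Racah Σ t=4..4: t=4:+1/69120 = 1/69120
⇒ 3j(4 5 5; -2 5 -3)² = 4/143, sgn +1
4πI² = N·(3j₀)²·(3jₘ)² = 72/169
I = -1·√(0.426036/4π) = -0.18412721

-0.184127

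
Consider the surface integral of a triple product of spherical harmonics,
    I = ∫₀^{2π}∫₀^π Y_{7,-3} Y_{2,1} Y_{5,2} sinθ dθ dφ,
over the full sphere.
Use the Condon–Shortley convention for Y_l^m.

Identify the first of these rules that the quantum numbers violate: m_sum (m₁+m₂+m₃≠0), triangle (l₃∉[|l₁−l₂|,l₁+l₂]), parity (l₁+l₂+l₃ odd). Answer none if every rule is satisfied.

none

azimuthal sum: -3 + 1 + 2 = 0  ✓
5 ≤ 5 ≤ 9 (triangle on l)  ✓
L = 7 + 2 + 5 = 14 (even)  ✓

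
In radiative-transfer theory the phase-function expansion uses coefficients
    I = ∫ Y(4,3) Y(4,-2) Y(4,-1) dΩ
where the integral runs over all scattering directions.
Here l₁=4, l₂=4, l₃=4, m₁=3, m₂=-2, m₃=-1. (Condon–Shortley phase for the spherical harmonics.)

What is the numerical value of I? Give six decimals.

-0.063661

Rules hold: Σm=0, L=12 even, 0≤4≤8.
N = 9·9·9 = 729
Δ = 4!·4!·4!/13! = 1/450450
Racah Σ t=0..4: t=0:+1/13824 t=1:−1/216 t=2:+1/64 t=3:−1/216 t=4:+1/13824 = 5/768
⇒ 3j(4 4 4; 0 0 0)² = 18/1001, sgn +1
Racah Σ t=0..1: t=0:+1/576 t=1:−1/864 = 1/1728
⇒ 3j(4 4 4; 3 -2 -1)² = 5/1287, sgn -1
4πI² = N·(3j₀)²·(3jₘ)² = 7290/143143
I = -1·√(0.0509281/4π) = -0.06366105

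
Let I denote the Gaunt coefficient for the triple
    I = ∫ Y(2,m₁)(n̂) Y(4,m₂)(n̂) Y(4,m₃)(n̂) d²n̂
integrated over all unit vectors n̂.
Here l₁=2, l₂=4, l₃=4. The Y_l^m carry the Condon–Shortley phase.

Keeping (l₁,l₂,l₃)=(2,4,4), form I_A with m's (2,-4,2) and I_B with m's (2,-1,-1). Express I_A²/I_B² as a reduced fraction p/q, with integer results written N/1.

7/25

Shared (l₁,l₂,l₃)=(2,4,4): N and (l;000)² cancel in I_A²/I_B².
A: Δ = 2!·2!·6!/11! = 1/13860; Racah Σ t=0..0: t=0:+1/2880 = 1/2880; ⇒ 3j(2 4 4; 2 -4 2)² = 2/165, sgn +1
B: Δ = 2!·2!·6!/11! = 1/13860; Racah Σ t=0..0: t=0:+1/144 = 1/144; ⇒ 3j(2 4 4; 2 -1 -1)² = 10/231, sgn -1
I_A²/I_B² = (2/165)/(10/231) = 7/25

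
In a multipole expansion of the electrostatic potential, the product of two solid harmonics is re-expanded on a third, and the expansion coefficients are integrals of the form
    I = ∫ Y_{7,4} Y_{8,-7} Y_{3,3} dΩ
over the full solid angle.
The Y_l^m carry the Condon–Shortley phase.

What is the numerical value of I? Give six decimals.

Checks pass: Σm=0; 18 even; l₃=3∈[1,15].
(2·7+1)(2·8+1)(2·3+1) = 1785
Δ: 12! 2! 4! / 19! → 1/5290740
sum: t=5:−1/7257600 t=6:+1/2073600 t=7:−1/7257600 = 1/4838400
3j²(7 8 3; 0 0 0) = Δ·Π!·Σ² = 252/20995  (sign -1)
sum: t=1:−1/1916006400 = -1/1916006400
3j²(7 8 3; 4 -7 3) = Δ·Π!·Σ² = 15/1292  (sign -1)
combine: 4πI² = 1785·252/20995·15/1292 = 19845/79781
take √, sign +1: I = 0.14069248

0.140692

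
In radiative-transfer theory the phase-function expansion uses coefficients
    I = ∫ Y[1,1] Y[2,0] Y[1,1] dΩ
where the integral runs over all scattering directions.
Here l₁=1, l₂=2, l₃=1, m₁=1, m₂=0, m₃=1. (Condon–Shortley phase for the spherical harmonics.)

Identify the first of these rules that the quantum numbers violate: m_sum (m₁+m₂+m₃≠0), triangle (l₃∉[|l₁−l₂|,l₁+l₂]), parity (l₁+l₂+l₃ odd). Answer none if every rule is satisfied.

m_sum

azimuthal sum: 1 + 0 + 1 = 2  ✗
1 ≤ 1 ≤ 3 (triangle on l)
L = 1 + 2 + 1 = 4 (even)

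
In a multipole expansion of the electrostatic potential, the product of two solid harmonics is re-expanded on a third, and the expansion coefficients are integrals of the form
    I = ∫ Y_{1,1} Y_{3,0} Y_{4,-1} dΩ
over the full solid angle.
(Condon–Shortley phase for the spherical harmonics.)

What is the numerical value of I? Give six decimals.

-0.194664

Rules hold: Σm=0, L=8 even, 2≤4≤4.
N = 3·7·9 = 189
Δ = 0!·2!·6!/9! = 1/252
Racah Σ t=0..0: t=0:+1/36 = 1/36
⇒ 3j(1 3 4; 0 0 0)² = 4/63, sgn +1
Racah Σ t=0..0: t=0:+1/72 = 1/72
⇒ 3j(1 3 4; 1 0 -1)² = 5/126, sgn -1
4πI² = N·(3j₀)²·(3jₘ)² = 10/21
I = -1·√(0.47619/4π) = -0.19466390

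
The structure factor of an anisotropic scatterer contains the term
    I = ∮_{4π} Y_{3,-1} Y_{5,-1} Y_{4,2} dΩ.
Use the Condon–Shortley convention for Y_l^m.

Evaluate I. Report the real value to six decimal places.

0.106335

Rules hold: Σm=0, L=12 even, 2≤4≤8.
N = 7·11·9 = 693
Δ = 4!·2!·6!/13! = 1/180180
Racah Σ t=1..3: t=1:−1/576 t=2:+1/144 t=3:−1/576 = 1/288
⇒ 3j(3 5 4; 0 0 0)² = 20/1001, sgn +1
Racah Σ t=2..4: t=2:+1/384 t=3:−1/720 t=4:+1/34560 = 43/34560
⇒ 3j(3 5 4; -1 -1 2)² = 1849/180180, sgn +1
4πI² = N·(3j₀)²·(3jₘ)² = 1849/13013
I = +1·√(0.142089/4π) = 0.10633465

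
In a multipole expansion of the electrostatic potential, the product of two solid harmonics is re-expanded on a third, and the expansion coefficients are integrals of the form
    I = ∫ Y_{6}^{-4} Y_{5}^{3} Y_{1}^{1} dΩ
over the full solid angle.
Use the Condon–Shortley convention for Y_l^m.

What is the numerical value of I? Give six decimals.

0.274090

Checks pass: Σm=0; 12 even; l₃=1∈[1,11].
(2·6+1)(2·5+1)(2·1+1) = 429
Δ: 10! 2! 0! / 13! → 1/858
sum: t=5:−1/14400 = -1/14400
3j²(6 5 1; 0 0 0) = Δ·Π!·Σ² = 6/143  (sign +1)
sum: t=8:+1/161280 = 1/161280
3j²(6 5 1; -4 3 1) = Δ·Π!·Σ² = 15/286  (sign +1)
combine: 4πI² = 429·6/143·15/286 = 135/143
take √, sign +1: I = 0.27409047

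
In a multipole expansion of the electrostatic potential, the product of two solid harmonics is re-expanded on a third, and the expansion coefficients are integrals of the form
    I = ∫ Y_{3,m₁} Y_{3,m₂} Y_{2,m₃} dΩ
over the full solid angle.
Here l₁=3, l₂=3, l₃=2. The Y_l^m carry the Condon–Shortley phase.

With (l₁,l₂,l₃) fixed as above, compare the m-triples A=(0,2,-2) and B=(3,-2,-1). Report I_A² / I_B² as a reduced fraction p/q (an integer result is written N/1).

l's match ⇒ only the (l;m) 3-j factors differ between A and B.
A: triangle coeff Δ(3,3,2) = 1/3780; Σ_t [3,3]: t=3:−1/24 = -1/24; (3j)²=1/21 [(3 3 2; 0 2 -2)], sign=-1
B: triangle coeff Δ(3,3,2) = 1/3780; Σ_t [0,0]: t=0:+1/48 = 1/48; (3j)²=5/84 [(3 3 2; 3 -2 -1)], sign=-1
I_A²/I_B² = (1/21)/(5/84) = 4/5

4/5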